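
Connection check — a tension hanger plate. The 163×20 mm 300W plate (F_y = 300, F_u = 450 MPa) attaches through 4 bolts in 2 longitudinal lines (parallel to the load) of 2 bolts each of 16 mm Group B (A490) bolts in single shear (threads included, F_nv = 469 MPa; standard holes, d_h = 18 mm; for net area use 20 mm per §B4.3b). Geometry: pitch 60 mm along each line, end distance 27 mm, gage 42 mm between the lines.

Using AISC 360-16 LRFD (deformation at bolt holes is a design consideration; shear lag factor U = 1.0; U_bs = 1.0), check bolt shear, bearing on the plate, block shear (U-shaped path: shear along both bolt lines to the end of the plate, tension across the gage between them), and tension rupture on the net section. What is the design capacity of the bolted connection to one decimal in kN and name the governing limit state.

Bolt shear: A_b = π(16)²/4 = 201.06 mm². φR_n = 0.75 × 469 × 201.06 × 4 × 1 = 282.9 kN.
Bearing (20 mm plate, F_u = 450 MPa): end bolts L_c = 27 − 18/2 = 18, R_n = min(1.2×18×20×450, 2.4×16×20×450) = 194.4 kN/bolt; interior L_c = 60 − 18 = 42, R_n = 345.6 kN/bolt. φR_n = 0.75 × (2×194.4 + 2×345.6) = 810.0 kN.
Block shear: shear path 2×[27+1×60] = 2×87 mm, A_gv = 3480, A_nv = 2×(87 − 1.5×20)×20 = 2280 mm²; tension across gage: (42 − 1×20)×20 = 440 mm². R_n = min(0.6×450×2280, 0.6×300×3480) + 1.0×450×440 = min(615.6, 626.4) + 198 = 813.6 kN. φR_n = 0.75 × 813.6 = 610.2 kN.
Tension rupture (net): A_n = (163 − 2×20)×20 = 2460 mm² (U = 1.0, A_e = A_n). φR_n = 0.75 × 450 × 2460 = 830.3 kN.
Governing: min(282.9, 810.0, 610.2, 830.3) = 282.9 kN → bolt shear.

282.9 kN (bolt shear governs)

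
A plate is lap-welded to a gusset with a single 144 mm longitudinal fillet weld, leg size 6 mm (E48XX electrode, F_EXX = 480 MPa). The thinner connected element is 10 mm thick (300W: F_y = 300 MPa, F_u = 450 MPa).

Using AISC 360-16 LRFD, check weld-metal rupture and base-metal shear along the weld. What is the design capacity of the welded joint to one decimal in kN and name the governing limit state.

Weld metal: throat = 0.707×6 = 4.242 mm, L = 144 mm. φR_n = 0.75 × 0.6 × 480 × 4.242 × 144 = 131.9 kN.
Base metal shear (10 mm plate): yield φR_n = 1.0×0.6×300×10×144 = 259.2 kN; rupture φR_n = 0.75×0.6×450×10×144 = 291.6 kN; take 259.2 kN (yield).
Governing: min(131.9, 259.2) = 131.9 kN → weld metal.

131.9 kN (weld metal governs)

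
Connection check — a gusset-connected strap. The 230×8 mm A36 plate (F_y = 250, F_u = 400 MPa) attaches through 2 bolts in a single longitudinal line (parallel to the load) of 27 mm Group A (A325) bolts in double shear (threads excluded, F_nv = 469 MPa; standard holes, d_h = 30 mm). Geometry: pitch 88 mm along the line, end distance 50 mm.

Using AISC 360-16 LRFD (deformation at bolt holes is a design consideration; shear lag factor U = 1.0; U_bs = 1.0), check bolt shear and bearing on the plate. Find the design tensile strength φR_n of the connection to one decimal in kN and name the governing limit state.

256.3 kN (bearing governs)

Bolt shear: A_b = π(27)²/4 = 572.56 mm². φR_n = 0.75 × 469 × 572.56 × 2 × 2 = 805.6 kN.
Bearing (8 mm plate, F_u = 400 MPa): end bolts L_c = 50 − 30/2 = 35, R_n = min(1.2×35×8×400, 2.4×27×8×400) = 134.4 kN/bolt; interior L_c = 88 − 30 = 58, R_n = 207.36 kN/bolt. φR_n = 0.75 × (1×134.4 + 1×207.36) = 256.3 kN.
Governing: min(805.6, 256.3) = 256.3 kN → bearing.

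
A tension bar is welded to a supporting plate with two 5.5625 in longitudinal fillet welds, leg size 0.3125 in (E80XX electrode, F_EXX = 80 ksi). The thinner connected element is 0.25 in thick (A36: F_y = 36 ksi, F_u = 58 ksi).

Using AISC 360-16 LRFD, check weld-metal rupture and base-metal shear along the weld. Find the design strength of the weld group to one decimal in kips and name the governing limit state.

60.1 kips (base-metal shear governs)

Weld metal: throat = 0.707×0.3125 = 0.22094 in, L = 2×5.5625 = 11.125 in. φR_n = 0.75 × 0.6 × 80 × 0.22094 × 11.125 = 88.5 kips.
Base metal shear (0.25 in plate): yield φR_n = 1.0×0.6×36×0.25×11.125 = 60.1 kips; rupture φR_n = 0.75×0.6×58×0.25×11.125 = 72.6 kips; take 60.1 kips (yield).
Governing: min(88.5, 60.1) = 60.1 kips → base-metal shear.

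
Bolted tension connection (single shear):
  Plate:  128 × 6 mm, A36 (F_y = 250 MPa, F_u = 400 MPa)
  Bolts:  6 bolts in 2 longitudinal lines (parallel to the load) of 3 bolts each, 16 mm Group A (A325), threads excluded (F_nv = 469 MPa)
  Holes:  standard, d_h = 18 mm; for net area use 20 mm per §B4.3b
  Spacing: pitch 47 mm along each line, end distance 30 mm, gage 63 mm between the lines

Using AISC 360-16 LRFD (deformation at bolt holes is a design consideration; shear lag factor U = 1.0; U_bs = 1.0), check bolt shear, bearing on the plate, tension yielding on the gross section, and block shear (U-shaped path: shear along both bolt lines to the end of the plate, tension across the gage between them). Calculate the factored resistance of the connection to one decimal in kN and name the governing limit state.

172.8 kN (gross-section yield governs)

Bolt shear: A_b = π(16)²/4 = 201.06 mm². φR_n = 0.75 × 469 × 201.06 × 6 × 1 = 424.3 kN.
Bearing (6 mm plate, F_u = 400 MPa): end bolts L_c = 30 − 18/2 = 21, R_n = min(1.2×21×6×400, 2.4×16×6×400) = 60.48 kN/bolt; interior L_c = 47 − 18 = 29, R_n = 83.52 kN/bolt. φR_n = 0.75 × (2×60.48 + 4×83.52) = 341.3 kN.
Tension yield (gross): A_g = 128×6 = 768 mm². φR_n = 0.90 × 250 × 768 = 172.8 kN.
Block shear: shear path 2×[30+2×47] = 2×124 mm, A_gv = 1488, A_nv = 2×(124 − 2.5×20)×6 = 888 mm²; tension across gage: (63 − 1×20)×6 = 258 mm². R_n = min(0.6×400×888, 0.6×250×1488) + 1.0×400×258 = min(213.12, 223.2) + 103.2 = 316.32 kN. φR_n = 0.75 × 316.32 = 237.2 kN.
Governing: min(424.3, 341.3, 172.8, 237.2) = 172.8 kN → gross-section yield.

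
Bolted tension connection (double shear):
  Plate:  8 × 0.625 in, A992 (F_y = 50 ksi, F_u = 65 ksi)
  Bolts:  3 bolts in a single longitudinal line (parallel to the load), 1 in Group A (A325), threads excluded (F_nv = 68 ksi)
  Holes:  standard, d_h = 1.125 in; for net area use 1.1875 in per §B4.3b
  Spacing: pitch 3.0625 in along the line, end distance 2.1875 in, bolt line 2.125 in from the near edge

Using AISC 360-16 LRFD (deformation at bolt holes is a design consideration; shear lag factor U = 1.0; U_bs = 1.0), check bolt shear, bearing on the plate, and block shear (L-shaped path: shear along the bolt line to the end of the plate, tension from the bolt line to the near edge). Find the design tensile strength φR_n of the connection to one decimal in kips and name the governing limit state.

144.3 kips (block shear governs)

Bolt shear: A_b = π(1)²/4 = 0.7854 in². φR_n = 0.75 × 68 × 0.7854 × 3 × 2 = 240.3 kips.
Bearing (0.625 in plate, F_u = 65 ksi): end bolts L_c = 2.1875 − 1.125/2 = 1.625, R_n = min(1.2×1.625×0.625×65, 2.4×1×0.625×65) = 79.219 kips/bolt; interior L_c = 3.0625 − 1.125 = 1.9375, R_n = 94.453 kips/bolt. φR_n = 0.75 × (1×79.219 + 2×94.453) = 201.1 kips.
Block shear: shear path 1×[2.1875+2×3.0625] = 1×8.3125 in, A_gv = 5.1953, A_nv = 1×(8.3125 − 2.5×1.1875)×0.625 = 3.3398 in²; tension to near edge: (2.125 − 0.5×1.1875)×0.625 = 0.95703 in². R_n = min(0.6×65×3.3398, 0.6×50×5.1953) + 1.0×65×0.95703 = min(130.25, 155.86) + 62.207 = 192.46 kips. φR_n = 0.75 × 192.46 = 144.3 kips.
Governing: min(240.3, 201.1, 144.3) = 144.3 kips → block shear.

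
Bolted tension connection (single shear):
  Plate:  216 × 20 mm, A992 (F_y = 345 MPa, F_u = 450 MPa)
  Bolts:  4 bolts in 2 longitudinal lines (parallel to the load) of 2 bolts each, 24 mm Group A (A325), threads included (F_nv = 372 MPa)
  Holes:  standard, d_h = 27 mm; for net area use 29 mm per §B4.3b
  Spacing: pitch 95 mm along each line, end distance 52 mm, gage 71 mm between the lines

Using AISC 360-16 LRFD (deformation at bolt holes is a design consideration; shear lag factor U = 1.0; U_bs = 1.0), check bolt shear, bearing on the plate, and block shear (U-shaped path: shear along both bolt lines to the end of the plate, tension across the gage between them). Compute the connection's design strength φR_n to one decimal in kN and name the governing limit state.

504.9 kN (bolt shear governs)

Bolt shear: A_b = π(24)²/4 = 452.39 mm². φR_n = 0.75 × 372 × 452.39 × 4 × 1 = 504.9 kN.
Bearing (20 mm plate, F_u = 450 MPa): end bolts L_c = 52 − 27/2 = 38.5, R_n = min(1.2×38.5×20×450, 2.4×24×20×450) = 415.8 kN/bolt; interior L_c = 95 − 27 = 68, R_n = 518.4 kN/bolt. φR_n = 0.75 × (2×415.8 + 2×518.4) = 1401.3 kN.
Block shear: shear path 2×[52+1×95] = 2×147 mm, A_gv = 5880, A_nv = 2×(147 − 1.5×29)×20 = 4140 mm²; tension across gage: (71 − 1×29)×20 = 840 mm². R_n = min(0.6×450×4140, 0.6×345×5880) + 1.0×450×840 = min(1117.8, 1217.2) + 378 = 1495.8 kN. φR_n = 0.75 × 1495.8 = 1121.9 kN.
Governing: min(504.9, 1401.3, 1121.9) = 504.9 kN → bolt shear.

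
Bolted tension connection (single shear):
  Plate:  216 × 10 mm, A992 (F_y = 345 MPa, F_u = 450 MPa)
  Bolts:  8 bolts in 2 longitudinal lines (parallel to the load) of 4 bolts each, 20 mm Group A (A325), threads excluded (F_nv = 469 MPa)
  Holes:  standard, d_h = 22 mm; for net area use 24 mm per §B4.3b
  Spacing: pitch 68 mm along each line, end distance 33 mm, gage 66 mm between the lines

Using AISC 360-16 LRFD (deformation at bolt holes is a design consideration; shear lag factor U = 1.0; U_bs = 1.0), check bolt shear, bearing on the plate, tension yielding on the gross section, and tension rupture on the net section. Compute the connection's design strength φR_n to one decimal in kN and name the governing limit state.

567.0 kN (net-section rupture governs)

Bolt shear: A_b = π(20)²/4 = 314.16 mm². φR_n = 0.75 × 469 × 314.16 × 8 × 1 = 884.0 kN.
Bearing (10 mm plate, F_u = 450 MPa): end bolts L_c = 33 − 22/2 = 22, R_n = min(1.2×22×10×450, 2.4×20×10×450) = 118.8 kN/bolt; interior L_c = 68 − 22 = 46, R_n = 216 kN/bolt. φR_n = 0.75 × (2×118.8 + 6×216) = 1150.2 kN.
Tension yield (gross): A_g = 216×10 = 2160 mm². φR_n = 0.90 × 345 × 2160 = 670.7 kN.
Tension rupture (net): A_n = (216 − 2×24)×10 = 1680 mm² (U = 1.0, A_e = A_n). φR_n = 0.75 × 450 × 1680 = 567.0 kN.
Governing: min(884.0, 1150.2, 670.7, 567.0) = 567.0 kN → net-section rupture.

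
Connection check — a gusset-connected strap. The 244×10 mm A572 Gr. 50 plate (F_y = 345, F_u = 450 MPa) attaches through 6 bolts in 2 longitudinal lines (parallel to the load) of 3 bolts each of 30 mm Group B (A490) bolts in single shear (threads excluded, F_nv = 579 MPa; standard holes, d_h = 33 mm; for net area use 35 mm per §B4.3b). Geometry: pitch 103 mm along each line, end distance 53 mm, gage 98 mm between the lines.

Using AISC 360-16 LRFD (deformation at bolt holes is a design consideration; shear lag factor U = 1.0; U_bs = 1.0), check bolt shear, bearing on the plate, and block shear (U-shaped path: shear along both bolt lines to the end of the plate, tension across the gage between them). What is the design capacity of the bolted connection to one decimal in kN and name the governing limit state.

907.2 kN (block shear governs)

Bolt shear: A_b = π(30)²/4 = 706.86 mm². φR_n = 0.75 × 579 × 706.86 × 6 × 1 = 1841.7 kN.
Bearing (10 mm plate, F_u = 450 MPa): end bolts L_c = 53 − 33/2 = 36.5, R_n = min(1.2×36.5×10×450, 2.4×30×10×450) = 197.1 kN/bolt; interior L_c = 103 − 33 = 70, R_n = 324 kN/bolt. φR_n = 0.75 × (2×197.1 + 4×324) = 1267.7 kN.
Block shear: shear path 2×[53+2×103] = 2×259 mm, A_gv = 5180, A_nv = 2×(259 − 2.5×35)×10 = 3430 mm²; tension across gage: (98 − 1×35)×10 = 630 mm². R_n = min(0.6×450×3430, 0.6×345×5180) + 1.0×450×630 = min(926.1, 1072.3) + 283.5 = 1209.6 kN. φR_n = 0.75 × 1209.6 = 907.2 kN.
Governing: min(1841.7, 1267.7, 907.2) = 907.2 kN → block shear.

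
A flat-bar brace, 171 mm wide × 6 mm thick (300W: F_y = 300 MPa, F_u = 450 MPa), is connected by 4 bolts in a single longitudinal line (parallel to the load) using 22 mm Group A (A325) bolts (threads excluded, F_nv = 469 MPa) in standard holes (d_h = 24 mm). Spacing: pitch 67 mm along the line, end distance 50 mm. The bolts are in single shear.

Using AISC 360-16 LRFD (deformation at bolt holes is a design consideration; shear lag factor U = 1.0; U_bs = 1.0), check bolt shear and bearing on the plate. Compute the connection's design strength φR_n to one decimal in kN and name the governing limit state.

Bolt shear: A_b = π(22)²/4 = 380.13 mm². φR_n = 0.75 × 469 × 380.13 × 4 × 1 = 534.8 kN.
Bearing (6 mm plate, F_u = 450 MPa): end bolts L_c = 50 − 24/2 = 38, R_n = min(1.2×38×6×450, 2.4×22×6×450) = 123.12 kN/bolt; interior L_c = 67 − 24 = 43, R_n = 139.32 kN/bolt. φR_n = 0.75 × (1×123.12 + 3×139.32) = 405.8 kN.
Governing: min(534.8, 405.8) = 405.8 kN → bearing.

405.8 kN (bearing governs)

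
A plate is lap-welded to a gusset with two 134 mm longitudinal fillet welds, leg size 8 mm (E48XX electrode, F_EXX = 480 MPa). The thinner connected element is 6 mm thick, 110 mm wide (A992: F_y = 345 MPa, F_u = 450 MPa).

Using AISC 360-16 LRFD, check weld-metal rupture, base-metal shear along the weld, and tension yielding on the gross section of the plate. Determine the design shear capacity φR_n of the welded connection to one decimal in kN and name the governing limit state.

Weld metal: throat = 0.707×8 = 5.656 mm, L = 2×134 = 268 mm. φR_n = 0.75 × 0.6 × 480 × 5.656 × 268 = 327.4 kN.
Base metal shear (6 mm plate): yield φR_n = 1.0×0.6×345×6×268 = 332.9 kN; rupture φR_n = 0.75×0.6×450×6×268 = 325.6 kN; take 325.6 kN (rupture).
Tension yield (gross): A_g = 110×6 = 660 mm². φR_n = 0.90 × 345 × 660 = 204.9 kN.
Governing: min(327.4, 325.6, 204.9) = 204.9 kN → gross-section yield.

204.9 kN (gross-section yield governs)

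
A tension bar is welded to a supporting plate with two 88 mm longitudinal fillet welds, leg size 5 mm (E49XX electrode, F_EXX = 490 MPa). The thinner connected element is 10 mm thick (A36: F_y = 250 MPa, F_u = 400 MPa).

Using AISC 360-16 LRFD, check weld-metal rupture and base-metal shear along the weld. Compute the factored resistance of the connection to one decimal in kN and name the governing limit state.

137.2 kN (weld metal governs)

Weld metal: throat = 0.707×5 = 3.535 mm, L = 2×88 = 176 mm. φR_n = 0.75 × 0.6 × 490 × 3.535 × 176 = 137.2 kN.
Base metal shear (10 mm plate): yield φR_n = 1.0×0.6×250×10×176 = 264.0 kN; rupture φR_n = 0.75×0.6×400×10×176 = 316.8 kN; take 264.0 kN (yield).
Governing: min(137.2, 264.0) = 137.2 kN → weld metal.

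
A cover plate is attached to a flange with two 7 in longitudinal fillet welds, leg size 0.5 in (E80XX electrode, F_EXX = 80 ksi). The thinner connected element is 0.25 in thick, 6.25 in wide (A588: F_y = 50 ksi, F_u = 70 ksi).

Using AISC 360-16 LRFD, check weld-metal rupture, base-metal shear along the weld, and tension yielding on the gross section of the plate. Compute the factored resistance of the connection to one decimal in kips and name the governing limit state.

70.3 kips (gross-section yield governs)

Weld metal: throat = 0.707×0.5 = 0.3535 in, L = 2×7 = 14 in. φR_n = 0.75 × 0.6 × 80 × 0.3535 × 14 = 178.2 kips.
Base metal shear (0.25 in plate): yield φR_n = 1.0×0.6×50×0.25×14 = 105.0 kips; rupture φR_n = 0.75×0.6×70×0.25×14 = 110.3 kips; take 105.0 kips (yield).
Tension yield (gross): A_g = 6.25×0.25 = 1.5625 in². φR_n = 0.90 × 50 × 1.5625 = 70.3 kips.
Governing: min(178.2, 105.0, 70.3) = 70.3 kips → gross-section yield.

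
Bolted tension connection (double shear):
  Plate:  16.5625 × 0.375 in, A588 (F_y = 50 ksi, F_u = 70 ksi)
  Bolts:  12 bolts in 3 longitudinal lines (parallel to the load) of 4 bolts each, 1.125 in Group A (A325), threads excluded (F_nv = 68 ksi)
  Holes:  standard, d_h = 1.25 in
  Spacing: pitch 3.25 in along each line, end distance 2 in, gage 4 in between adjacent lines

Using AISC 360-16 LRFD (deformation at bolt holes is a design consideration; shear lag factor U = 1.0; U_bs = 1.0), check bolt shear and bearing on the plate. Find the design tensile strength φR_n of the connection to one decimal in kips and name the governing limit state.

Bolt shear: A_b = π(1.125)²/4 = 0.99402 in². φR_n = 0.75 × 68 × 0.99402 × 12 × 2 = 1216.7 kips.
Bearing (0.375 in plate, F_u = 70 ksi): end bolts L_c = 2 − 1.25/2 = 1.375, R_n = min(1.2×1.375×0.375×70, 2.4×1.125×0.375×70) = 43.313 kips/bolt; interior L_c = 3.25 − 1.25 = 2, R_n = 63 kips/bolt. φR_n = 0.75 × (3×43.313 + 9×63) = 522.7 kips.
Governing: min(1216.7, 522.7) = 522.7 kips → bearing.

522.7 kips (bearing governs)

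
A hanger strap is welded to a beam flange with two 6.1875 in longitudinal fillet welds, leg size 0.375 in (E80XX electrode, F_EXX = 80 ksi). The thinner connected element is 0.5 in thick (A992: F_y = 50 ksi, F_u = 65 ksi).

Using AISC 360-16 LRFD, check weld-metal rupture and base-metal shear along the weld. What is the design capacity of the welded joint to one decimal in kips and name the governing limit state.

118.1 kips (weld metal governs)

Weld metal: throat = 0.707×0.375 = 0.26513 in, L = 2×6.1875 = 12.375 in. φR_n = 0.75 × 0.6 × 80 × 0.26513 × 12.375 = 118.1 kips.
Base metal shear (0.5 in plate): yield φR_n = 1.0×0.6×50×0.5×12.375 = 185.6 kips; rupture φR_n = 0.75×0.6×65×0.5×12.375 = 181.0 kips; take 181.0 kips (rupture).
Governing: min(118.1, 181.0) = 118.1 kips → weld metal.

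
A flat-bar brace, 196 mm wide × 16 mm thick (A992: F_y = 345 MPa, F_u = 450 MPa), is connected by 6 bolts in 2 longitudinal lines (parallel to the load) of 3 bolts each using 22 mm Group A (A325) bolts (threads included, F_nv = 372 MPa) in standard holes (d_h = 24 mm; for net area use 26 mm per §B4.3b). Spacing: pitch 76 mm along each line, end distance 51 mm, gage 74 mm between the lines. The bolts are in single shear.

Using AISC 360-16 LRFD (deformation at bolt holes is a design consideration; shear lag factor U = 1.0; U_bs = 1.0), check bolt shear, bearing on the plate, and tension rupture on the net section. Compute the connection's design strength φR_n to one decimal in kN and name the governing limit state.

Bolt shear: A_b = π(22)²/4 = 380.13 mm². φR_n = 0.75 × 372 × 380.13 × 6 × 1 = 636.3 kN.
Bearing (16 mm plate, F_u = 450 MPa): end bolts L_c = 51 − 24/2 = 39, R_n = min(1.2×39×16×450, 2.4×22×16×450) = 336.96 kN/bolt; interior L_c = 76 − 24 = 52, R_n = 380.16 kN/bolt. φR_n = 0.75 × (2×336.96 + 4×380.16) = 1645.9 kN.
Tension rupture (net): A_n = (196 − 2×26)×16 = 2304 mm² (U = 1.0, A_e = A_n). φR_n = 0.75 × 450 × 2304 = 777.6 kN.
Governing: min(636.3, 1645.9, 777.6) = 636.3 kN → bolt shear.

636.3 kN (bolt shear governs)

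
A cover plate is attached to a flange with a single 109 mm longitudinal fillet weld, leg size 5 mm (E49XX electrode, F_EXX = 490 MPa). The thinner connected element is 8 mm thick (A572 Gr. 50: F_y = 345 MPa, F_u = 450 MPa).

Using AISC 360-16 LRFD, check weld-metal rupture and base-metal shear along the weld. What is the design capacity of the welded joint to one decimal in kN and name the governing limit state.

Weld metal: throat = 0.707×5 = 3.535 mm, L = 109 mm. φR_n = 0.75 × 0.6 × 490 × 3.535 × 109 = 85.0 kN.
Base metal shear (8 mm plate): yield φR_n = 1.0×0.6×345×8×109 = 180.5 kN; rupture φR_n = 0.75×0.6×450×8×109 = 176.6 kN; take 176.6 kN (rupture).
Governing: min(85.0, 176.6) = 85.0 kN → weld metal.

85.0 kN (weld metal governs)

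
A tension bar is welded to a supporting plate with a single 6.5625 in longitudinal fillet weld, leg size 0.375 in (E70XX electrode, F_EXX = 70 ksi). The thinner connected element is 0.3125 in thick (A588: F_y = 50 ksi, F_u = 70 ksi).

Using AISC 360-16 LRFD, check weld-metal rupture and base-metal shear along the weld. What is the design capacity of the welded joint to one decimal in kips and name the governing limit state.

54.8 kips (weld metal governs)

Weld metal: throat = 0.707×0.375 = 0.26513 in, L = 6.5625 in. φR_n = 0.75 × 0.6 × 70 × 0.26513 × 6.5625 = 54.8 kips.
Base metal shear (0.3125 in plate): yield φR_n = 1.0×0.6×50×0.3125×6.5625 = 61.5 kips; rupture φR_n = 0.75×0.6×70×0.3125×6.5625 = 64.6 kips; take 61.5 kips (yield).
Governing: min(54.8, 61.5) = 54.8 kips → weld metal.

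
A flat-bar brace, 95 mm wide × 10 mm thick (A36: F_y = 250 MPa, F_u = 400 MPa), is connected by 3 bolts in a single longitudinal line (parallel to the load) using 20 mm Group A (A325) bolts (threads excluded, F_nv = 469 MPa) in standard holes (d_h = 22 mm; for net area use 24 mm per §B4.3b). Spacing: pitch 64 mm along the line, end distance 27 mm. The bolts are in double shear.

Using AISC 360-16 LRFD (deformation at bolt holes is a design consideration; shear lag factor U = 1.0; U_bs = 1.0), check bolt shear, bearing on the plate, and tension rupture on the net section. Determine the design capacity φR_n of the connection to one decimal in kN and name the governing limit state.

Bolt shear: A_b = π(20)²/4 = 314.16 mm². φR_n = 0.75 × 469 × 314.16 × 3 × 2 = 663.0 kN.
Bearing (10 mm plate, F_u = 400 MPa): end bolts L_c = 27 − 22/2 = 16, R_n = min(1.2×16×10×400, 2.4×20×10×400) = 76.8 kN/bolt; interior L_c = 64 − 22 = 42, R_n = 192 kN/bolt. φR_n = 0.75 × (1×76.8 + 2×192) = 345.6 kN.
Tension rupture (net): A_n = (95 − 1×24)×10 = 710 mm² (U = 1.0, A_e = A_n). φR_n = 0.75 × 400 × 710 = 213.0 kN.
Governing: min(663.0, 345.6, 213.0) = 213.0 kN → net-section rupture.

213.0 kN (net-section rupture governs)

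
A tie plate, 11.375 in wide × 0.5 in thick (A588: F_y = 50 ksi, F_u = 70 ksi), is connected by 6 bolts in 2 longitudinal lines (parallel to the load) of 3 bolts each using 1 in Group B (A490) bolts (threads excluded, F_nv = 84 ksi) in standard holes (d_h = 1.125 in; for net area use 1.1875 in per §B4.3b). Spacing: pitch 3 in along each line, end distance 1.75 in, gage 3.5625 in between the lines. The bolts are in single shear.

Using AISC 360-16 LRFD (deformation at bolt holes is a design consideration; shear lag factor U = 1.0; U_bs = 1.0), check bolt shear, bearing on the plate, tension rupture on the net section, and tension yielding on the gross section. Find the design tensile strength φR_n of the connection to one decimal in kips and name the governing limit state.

Bolt shear: A_b = π(1)²/4 = 0.7854 in². φR_n = 0.75 × 84 × 0.7854 × 6 × 1 = 296.9 kips.
Bearing (0.5 in plate, F_u = 70 ksi): end bolts L_c = 1.75 − 1.125/2 = 1.1875, R_n = min(1.2×1.1875×0.5×70, 2.4×1×0.5×70) = 49.875 kips/bolt; interior L_c = 3 − 1.125 = 1.875, R_n = 78.75 kips/bolt. φR_n = 0.75 × (2×49.875 + 4×78.75) = 311.1 kips.
Tension rupture (net): A_n = (11.375 − 2×1.1875)×0.5 = 4.5 in² (U = 1.0, A_e = A_n). φR_n = 0.75 × 70 × 4.5 = 236.3 kips.
Tension yield (gross): A_g = 11.375×0.5 = 5.6875 in². φR_n = 0.90 × 50 × 5.6875 = 255.9 kips.
Governing: min(296.9, 311.1, 236.3, 255.9) = 236.3 kips → net-section rupture.

236.3 kips (net-section rupture governs)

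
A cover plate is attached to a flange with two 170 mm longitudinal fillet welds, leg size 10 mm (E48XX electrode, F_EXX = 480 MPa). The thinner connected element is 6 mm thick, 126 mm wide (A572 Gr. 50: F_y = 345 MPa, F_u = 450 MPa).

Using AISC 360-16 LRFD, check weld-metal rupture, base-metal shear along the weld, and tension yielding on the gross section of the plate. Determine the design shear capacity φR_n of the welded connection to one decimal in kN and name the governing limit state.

Weld metal: throat = 0.707×10 = 7.07 mm, L = 2×170 = 340 mm. φR_n = 0.75 × 0.6 × 480 × 7.07 × 340 = 519.2 kN.
Base metal shear (6 mm plate): yield φR_n = 1.0×0.6×345×6×340 = 422.3 kN; rupture φR_n = 0.75×0.6×450×6×340 = 413.1 kN; take 413.1 kN (rupture).
Tension yield (gross): A_g = 126×6 = 756 mm². φR_n = 0.90 × 345 × 756 = 234.7 kN.
Governing: min(519.2, 413.1, 234.7) = 234.7 kN → gross-section yield.

234.7 kN (gross-section yield governs)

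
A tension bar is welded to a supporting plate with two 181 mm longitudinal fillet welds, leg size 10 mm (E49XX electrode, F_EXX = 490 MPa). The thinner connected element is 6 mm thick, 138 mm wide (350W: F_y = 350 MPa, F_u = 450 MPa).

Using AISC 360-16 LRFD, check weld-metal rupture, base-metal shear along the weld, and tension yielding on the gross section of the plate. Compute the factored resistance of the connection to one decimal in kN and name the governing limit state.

260.8 kN (gross-section yield governs)

Weld metal: throat = 0.707×10 = 7.07 mm, L = 2×181 = 362 mm. φR_n = 0.75 × 0.6 × 490 × 7.07 × 362 = 564.3 kN.
Base metal shear (6 mm plate): yield φR_n = 1.0×0.6×350×6×362 = 456.1 kN; rupture φR_n = 0.75×0.6×450×6×362 = 439.8 kN; take 439.8 kN (rupture).
Tension yield (gross): A_g = 138×6 = 828 mm². φR_n = 0.90 × 350 × 828 = 260.8 kN.
Governing: min(564.3, 439.8, 260.8) = 260.8 kN → gross-section yield.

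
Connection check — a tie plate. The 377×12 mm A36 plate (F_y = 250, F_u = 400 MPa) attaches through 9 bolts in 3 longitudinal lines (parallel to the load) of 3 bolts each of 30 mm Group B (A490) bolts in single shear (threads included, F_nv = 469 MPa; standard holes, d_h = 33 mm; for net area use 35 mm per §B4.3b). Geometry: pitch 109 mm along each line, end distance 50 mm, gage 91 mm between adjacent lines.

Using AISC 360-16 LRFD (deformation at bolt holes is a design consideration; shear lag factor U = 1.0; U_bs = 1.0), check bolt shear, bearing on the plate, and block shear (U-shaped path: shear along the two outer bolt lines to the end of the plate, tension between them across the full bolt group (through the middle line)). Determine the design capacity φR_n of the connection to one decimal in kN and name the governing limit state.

1126.8 kN (block shear governs)

Bolt shear: A_b = π(30)²/4 = 706.86 mm². φR_n = 0.75 × 469 × 706.86 × 9 × 1 = 2237.7 kN.
Bearing (12 mm plate, F_u = 400 MPa): end bolts L_c = 50 − 33/2 = 33.5, R_n = min(1.2×33.5×12×400, 2.4×30×12×400) = 192.96 kN/bolt; interior L_c = 109 − 33 = 76, R_n = 345.6 kN/bolt. φR_n = 0.75 × (3×192.96 + 6×345.6) = 1989.4 kN.
Block shear: shear path 2×[50+2×109] = 2×268 mm, A_gv = 6432, A_nv = 2×(268 − 2.5×35)×12 = 4332 mm²; tension across gage: (182 − 2×35)×12 = 1344 mm². R_n = min(0.6×400×4332, 0.6×250×6432) + 1.0×400×1344 = min(1039.7, 964.8) + 537.6 = 1502.4 kN. φR_n = 0.75 × 1502.4 = 1126.8 kN.
Governing: min(2237.7, 1989.4, 1126.8) = 1126.8 kN → block shear.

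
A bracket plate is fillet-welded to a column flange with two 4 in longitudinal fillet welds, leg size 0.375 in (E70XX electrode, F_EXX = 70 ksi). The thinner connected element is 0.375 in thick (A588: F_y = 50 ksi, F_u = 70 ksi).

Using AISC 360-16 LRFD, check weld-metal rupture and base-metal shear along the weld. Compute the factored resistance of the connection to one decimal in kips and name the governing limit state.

66.8 kips (weld metal governs)

Weld metal: throat = 0.707×0.375 = 0.26513 in, L = 2×4 = 8 in. φR_n = 0.75 × 0.6 × 70 × 0.26513 × 8 = 66.8 kips.
Base metal shear (0.375 in plate): yield φR_n = 1.0×0.6×50×0.375×8 = 90.0 kips; rupture φR_n = 0.75×0.6×70×0.375×8 = 94.5 kips; take 90.0 kips (yield).
Governing: min(66.8, 90.0) = 66.8 kips → weld metal.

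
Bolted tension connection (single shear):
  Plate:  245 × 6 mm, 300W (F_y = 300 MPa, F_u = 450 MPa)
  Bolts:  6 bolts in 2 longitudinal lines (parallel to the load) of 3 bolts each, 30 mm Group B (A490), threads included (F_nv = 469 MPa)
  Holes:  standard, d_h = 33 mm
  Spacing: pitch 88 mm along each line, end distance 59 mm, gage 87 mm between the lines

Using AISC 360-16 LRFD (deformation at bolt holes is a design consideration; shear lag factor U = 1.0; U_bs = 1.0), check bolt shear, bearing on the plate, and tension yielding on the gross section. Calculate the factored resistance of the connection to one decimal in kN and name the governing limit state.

Bolt shear: A_b = π(30)²/4 = 706.86 mm². φR_n = 0.75 × 469 × 706.86 × 6 × 1 = 1491.8 kN.
Bearing (6 mm plate, F_u = 450 MPa): end bolts L_c = 59 − 33/2 = 42.5, R_n = min(1.2×42.5×6×450, 2.4×30×6×450) = 137.7 kN/bolt; interior L_c = 88 − 33 = 55, R_n = 178.2 kN/bolt. φR_n = 0.75 × (2×137.7 + 4×178.2) = 741.2 kN.
Tension yield (gross): A_g = 245×6 = 1470 mm². φR_n = 0.90 × 300 × 1470 = 396.9 kN.
Governing: min(1491.8, 741.2, 396.9) = 396.9 kN → gross-section yield.

396.9 kN (gross-section yield governs)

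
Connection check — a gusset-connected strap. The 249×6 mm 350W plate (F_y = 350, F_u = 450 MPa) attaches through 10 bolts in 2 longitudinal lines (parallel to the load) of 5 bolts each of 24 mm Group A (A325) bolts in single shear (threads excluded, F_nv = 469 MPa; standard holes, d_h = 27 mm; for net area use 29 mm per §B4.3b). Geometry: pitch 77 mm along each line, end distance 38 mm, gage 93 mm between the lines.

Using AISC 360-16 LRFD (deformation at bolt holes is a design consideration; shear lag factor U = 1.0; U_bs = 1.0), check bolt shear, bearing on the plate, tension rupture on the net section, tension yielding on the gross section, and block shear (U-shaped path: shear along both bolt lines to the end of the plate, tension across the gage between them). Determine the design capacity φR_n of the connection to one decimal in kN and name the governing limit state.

Bolt shear: A_b = π(24)²/4 = 452.39 mm². φR_n = 0.75 × 469 × 452.39 × 10 × 1 = 1591.3 kN.
Bearing (6 mm plate, F_u = 450 MPa): end bolts L_c = 38 − 27/2 = 24.5, R_n = min(1.2×24.5×6×450, 2.4×24×6×450) = 79.38 kN/bolt; interior L_c = 77 − 27 = 50, R_n = 155.52 kN/bolt. φR_n = 0.75 × (2×79.38 + 8×155.52) = 1052.2 kN.
Tension rupture (net): A_n = (249 − 2×29)×6 = 1146 mm² (U = 1.0, A_e = A_n). φR_n = 0.75 × 450 × 1146 = 386.8 kN.
Tension yield (gross): A_g = 249×6 = 1494 mm². φR_n = 0.90 × 350 × 1494 = 470.6 kN.
Block shear: shear path 2×[38+4×77] = 2×346 mm, A_gv = 4152, A_nv = 2×(346 − 4.5×29)×6 = 2586 mm²; tension across gage: (93 − 1×29)×6 = 384 mm². R_n = min(0.6×450×2586, 0.6×350×4152) + 1.0×450×384 = min(698.22, 871.92) + 172.8 = 871.02 kN. φR_n = 0.75 × 871.02 = 653.3 kN.
Governing: min(1591.3, 1052.2, 386.8, 470.6, 653.3) = 386.8 kN → net-section rupture.

386.8 kN (net-section rupture governs)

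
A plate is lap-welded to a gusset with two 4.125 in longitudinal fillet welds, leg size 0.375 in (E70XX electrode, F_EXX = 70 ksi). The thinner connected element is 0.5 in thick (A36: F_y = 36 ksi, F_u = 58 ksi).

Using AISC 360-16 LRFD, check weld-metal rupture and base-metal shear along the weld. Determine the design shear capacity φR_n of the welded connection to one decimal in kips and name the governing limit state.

68.9 kips (weld metal governs)

Weld metal: throat = 0.707×0.375 = 0.26513 in, L = 2×4.125 = 8.25 in. φR_n = 0.75 × 0.6 × 70 × 0.26513 × 8.25 = 68.9 kips.
Base metal shear (0.5 in plate): yield φR_n = 1.0×0.6×36×0.5×8.25 = 89.1 kips; rupture φR_n = 0.75×0.6×58×0.5×8.25 = 107.7 kips; take 89.1 kips (yield).
Governing: min(68.9, 89.1) = 68.9 kips → weld metal.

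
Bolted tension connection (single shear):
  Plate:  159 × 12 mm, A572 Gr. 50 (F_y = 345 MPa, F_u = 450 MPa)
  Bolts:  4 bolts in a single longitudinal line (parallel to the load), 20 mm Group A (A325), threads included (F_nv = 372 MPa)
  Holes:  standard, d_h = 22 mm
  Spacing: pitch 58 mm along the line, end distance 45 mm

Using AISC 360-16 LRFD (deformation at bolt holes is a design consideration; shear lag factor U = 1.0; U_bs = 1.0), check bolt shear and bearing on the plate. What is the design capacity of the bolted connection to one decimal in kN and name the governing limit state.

Bolt shear: A_b = π(20)²/4 = 314.16 mm². φR_n = 0.75 × 372 × 314.16 × 4 × 1 = 350.6 kN.
Bearing (12 mm plate, F_u = 450 MPa): end bolts L_c = 45 − 22/2 = 34, R_n = min(1.2×34×12×450, 2.4×20×12×450) = 220.32 kN/bolt; interior L_c = 58 − 22 = 36, R_n = 233.28 kN/bolt. φR_n = 0.75 × (1×220.32 + 3×233.28) = 690.1 kN.
Governing: min(350.6, 690.1) = 350.6 kN → bolt shear.

350.6 kN (bolt shear governs)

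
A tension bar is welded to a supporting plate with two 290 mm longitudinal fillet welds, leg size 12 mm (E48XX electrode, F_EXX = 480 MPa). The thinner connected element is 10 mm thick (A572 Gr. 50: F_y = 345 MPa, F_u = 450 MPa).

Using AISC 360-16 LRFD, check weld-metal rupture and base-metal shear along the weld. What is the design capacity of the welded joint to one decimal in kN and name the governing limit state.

1062.9 kN (weld metal governs)

Weld metal: throat = 0.707×12 = 8.484 mm, L = 2×290 = 580 mm. φR_n = 0.75 × 0.6 × 480 × 8.484 × 580 = 1062.9 kN.
Base metal shear (10 mm plate): yield φR_n = 1.0×0.6×345×10×580 = 1200.6 kN; rupture φR_n = 0.75×0.6×450×10×580 = 1174.5 kN; take 1174.5 kN (rupture).
Governing: min(1062.9, 1174.5) = 1062.9 kN → weld metal.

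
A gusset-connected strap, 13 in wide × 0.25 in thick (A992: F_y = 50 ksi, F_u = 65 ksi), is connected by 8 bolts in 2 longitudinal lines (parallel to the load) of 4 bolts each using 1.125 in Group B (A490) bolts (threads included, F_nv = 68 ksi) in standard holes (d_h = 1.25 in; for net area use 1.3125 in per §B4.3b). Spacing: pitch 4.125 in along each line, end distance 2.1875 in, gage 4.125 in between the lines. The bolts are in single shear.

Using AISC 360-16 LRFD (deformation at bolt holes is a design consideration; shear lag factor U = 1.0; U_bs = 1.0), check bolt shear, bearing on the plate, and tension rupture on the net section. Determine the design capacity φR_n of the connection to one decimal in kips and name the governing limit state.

Bolt shear: A_b = π(1.125)²/4 = 0.99402 in². φR_n = 0.75 × 68 × 0.99402 × 8 × 1 = 405.6 kips.
Bearing (0.25 in plate, F_u = 65 ksi): end bolts L_c = 2.1875 − 1.25/2 = 1.5625, R_n = min(1.2×1.5625×0.25×65, 2.4×1.125×0.25×65) = 30.469 kips/bolt; interior L_c = 4.125 − 1.25 = 2.875, R_n = 43.875 kips/bolt. φR_n = 0.75 × (2×30.469 + 6×43.875) = 243.1 kips.
Tension rupture (net): A_n = (13 − 2×1.3125)×0.25 = 2.5938 in² (U = 1.0, A_e = A_n). φR_n = 0.75 × 65 × 2.5938 = 126.4 kips.
Governing: min(405.6, 243.1, 126.4) = 126.4 kips → net-section rupture.

126.4 kips (net-section rupture governs)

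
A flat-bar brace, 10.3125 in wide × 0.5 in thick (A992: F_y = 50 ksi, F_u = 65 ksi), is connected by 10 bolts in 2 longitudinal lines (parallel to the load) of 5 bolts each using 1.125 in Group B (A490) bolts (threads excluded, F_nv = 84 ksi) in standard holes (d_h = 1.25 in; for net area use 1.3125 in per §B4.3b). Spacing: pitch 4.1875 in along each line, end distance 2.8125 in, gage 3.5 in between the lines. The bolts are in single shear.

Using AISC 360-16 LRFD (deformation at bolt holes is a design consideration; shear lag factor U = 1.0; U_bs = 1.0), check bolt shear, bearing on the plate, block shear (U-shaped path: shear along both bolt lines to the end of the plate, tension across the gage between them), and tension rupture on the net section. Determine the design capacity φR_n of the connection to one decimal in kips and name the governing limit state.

Bolt shear: A_b = π(1.125)²/4 = 0.99402 in². φR_n = 0.75 × 84 × 0.99402 × 10 × 1 = 626.2 kips.
Bearing (0.5 in plate, F_u = 65 ksi): end bolts L_c = 2.8125 − 1.25/2 = 2.1875, R_n = min(1.2×2.1875×0.5×65, 2.4×1.125×0.5×65) = 85.313 kips/bolt; interior L_c = 4.1875 − 1.25 = 2.9375, R_n = 87.75 kips/bolt. φR_n = 0.75 × (2×85.313 + 8×87.75) = 654.5 kips.
Block shear: shear path 2×[2.8125+4×4.1875] = 2×19.5625 in, A_gv = 19.563, A_nv = 2×(19.5625 − 4.5×1.3125)×0.5 = 13.656 in²; tension across gage: (3.5 − 1×1.3125)×0.5 = 1.0938 in². R_n = min(0.6×65×13.656, 0.6×50×19.563) + 1.0×65×1.0938 = min(532.58, 586.89) + 71.097 = 603.68 kips. φR_n = 0.75 × 603.68 = 452.8 kips.
Tension rupture (net): A_n = (10.3125 − 2×1.3125)×0.5 = 3.8438 in² (U = 1.0, A_e = A_n). φR_n = 0.75 × 65 × 3.8438 = 187.4 kips.
Governing: min(626.2, 654.5, 452.8, 187.4) = 187.4 kips → net-section rupture.

187.4 kips (net-section rupture governs)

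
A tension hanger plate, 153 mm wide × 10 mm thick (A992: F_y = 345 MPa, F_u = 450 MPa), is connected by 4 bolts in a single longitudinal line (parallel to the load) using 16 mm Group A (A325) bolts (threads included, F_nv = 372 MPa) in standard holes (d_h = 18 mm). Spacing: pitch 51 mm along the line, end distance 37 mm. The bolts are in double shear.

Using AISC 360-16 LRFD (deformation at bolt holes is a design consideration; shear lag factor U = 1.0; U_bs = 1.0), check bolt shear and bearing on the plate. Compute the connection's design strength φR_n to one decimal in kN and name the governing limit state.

448.8 kN (bolt shear governs)

Bolt shear: A_b = π(16)²/4 = 201.06 mm². φR_n = 0.75 × 372 × 201.06 × 4 × 2 = 448.8 kN.
Bearing (10 mm plate, F_u = 450 MPa): end bolts L_c = 37 − 18/2 = 28, R_n = min(1.2×28×10×450, 2.4×16×10×450) = 151.2 kN/bolt; interior L_c = 51 − 18 = 33, R_n = 172.8 kN/bolt. φR_n = 0.75 × (1×151.2 + 3×172.8) = 502.2 kN.
Governing: min(448.8, 502.2) = 448.8 kN → bolt shear.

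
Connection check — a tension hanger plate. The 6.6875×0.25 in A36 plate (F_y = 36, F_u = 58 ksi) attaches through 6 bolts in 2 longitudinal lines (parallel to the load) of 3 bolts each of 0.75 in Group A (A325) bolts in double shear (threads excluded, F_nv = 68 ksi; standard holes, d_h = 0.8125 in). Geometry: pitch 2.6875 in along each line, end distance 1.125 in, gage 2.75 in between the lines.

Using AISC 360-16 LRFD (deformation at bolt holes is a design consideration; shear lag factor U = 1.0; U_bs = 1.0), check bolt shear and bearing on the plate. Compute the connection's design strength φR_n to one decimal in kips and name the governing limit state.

Bolt shear: A_b = π(0.75)²/4 = 0.44179 in². φR_n = 0.75 × 68 × 0.44179 × 6 × 2 = 270.4 kips.
Bearing (0.25 in plate, F_u = 58 ksi): end bolts L_c = 1.125 − 0.8125/2 = 0.71875, R_n = min(1.2×0.71875×0.25×58, 2.4×0.75×0.25×58) = 12.506 kips/bolt; interior L_c = 2.6875 − 0.8125 = 1.875, R_n = 26.1 kips/bolt. φR_n = 0.75 × (2×12.506 + 4×26.1) = 97.1 kips.
Governing: min(270.4, 97.1) = 97.1 kips → bearing.

97.1 kips (bearing governs)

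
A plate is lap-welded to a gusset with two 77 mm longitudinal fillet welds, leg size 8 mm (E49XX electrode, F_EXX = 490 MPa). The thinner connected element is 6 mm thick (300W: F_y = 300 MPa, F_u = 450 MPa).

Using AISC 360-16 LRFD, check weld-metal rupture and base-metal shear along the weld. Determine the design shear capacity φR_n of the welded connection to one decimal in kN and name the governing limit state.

Weld metal: throat = 0.707×8 = 5.656 mm, L = 2×77 = 154 mm. φR_n = 0.75 × 0.6 × 490 × 5.656 × 154 = 192.1 kN.
Base metal shear (6 mm plate): yield φR_n = 1.0×0.6×300×6×154 = 166.3 kN; rupture φR_n = 0.75×0.6×450×6×154 = 187.1 kN; take 166.3 kN (yield).
Governing: min(192.1, 166.3) = 166.3 kN → base-metal shear.

166.3 kN (base-metal shear governs)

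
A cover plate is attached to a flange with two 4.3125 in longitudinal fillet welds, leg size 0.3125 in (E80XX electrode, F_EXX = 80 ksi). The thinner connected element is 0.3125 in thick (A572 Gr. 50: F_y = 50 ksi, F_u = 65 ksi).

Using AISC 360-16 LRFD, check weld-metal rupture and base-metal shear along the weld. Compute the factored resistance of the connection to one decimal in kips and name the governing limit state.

Weld metal: throat = 0.707×0.3125 = 0.22094 in, L = 2×4.3125 = 8.625 in. φR_n = 0.75 × 0.6 × 80 × 0.22094 × 8.625 = 68.6 kips.
Base metal shear (0.3125 in plate): yield φR_n = 1.0×0.6×50×0.3125×8.625 = 80.9 kips; rupture φR_n = 0.75×0.6×65×0.3125×8.625 = 78.8 kips; take 78.8 kips (rupture).
Governing: min(68.6, 78.8) = 68.6 kips → weld metal.

68.6 kips (weld metal governs)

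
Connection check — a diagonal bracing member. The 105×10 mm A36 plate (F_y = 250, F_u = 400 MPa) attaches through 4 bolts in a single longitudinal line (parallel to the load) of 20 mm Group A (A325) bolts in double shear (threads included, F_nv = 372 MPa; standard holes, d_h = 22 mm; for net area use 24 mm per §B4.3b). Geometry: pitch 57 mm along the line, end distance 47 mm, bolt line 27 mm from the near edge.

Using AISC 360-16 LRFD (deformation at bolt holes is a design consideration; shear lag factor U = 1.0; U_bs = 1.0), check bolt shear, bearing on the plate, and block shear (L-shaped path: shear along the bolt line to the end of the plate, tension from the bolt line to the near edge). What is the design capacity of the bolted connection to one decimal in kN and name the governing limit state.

286.2 kN (block shear governs)

Bolt shear: A_b = π(20)²/4 = 314.16 mm². φR_n = 0.75 × 372 × 314.16 × 4 × 2 = 701.2 kN.
Bearing (10 mm plate, F_u = 400 MPa): end bolts L_c = 47 − 22/2 = 36, R_n = min(1.2×36×10×400, 2.4×20×10×400) = 172.8 kN/bolt; interior L_c = 57 − 22 = 35, R_n = 168 kN/bolt. φR_n = 0.75 × (1×172.8 + 3×168) = 507.6 kN.
Block shear: shear path 1×[47+3×57] = 1×218 mm, A_gv = 2180, A_nv = 1×(218 − 3.5×24)×10 = 1340 mm²; tension to near edge: (27 − 0.5×24)×10 = 150 mm². R_n = min(0.6×400×1340, 0.6×250×2180) + 1.0×400×150 = min(321.6, 327) + 60 = 381.6 kN. φR_n = 0.75 × 381.6 = 286.2 kN.
Governing: min(701.2, 507.6, 286.2) = 286.2 kN → block shear.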